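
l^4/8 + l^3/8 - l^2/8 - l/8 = l*(l/4 + 1/4)*(l/2 + 1/2)*(l - 1)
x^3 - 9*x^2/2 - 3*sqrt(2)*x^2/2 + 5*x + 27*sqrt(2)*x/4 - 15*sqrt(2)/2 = (x - 5/2)*(x - 2)*(x - 3*sqrt(2)/2)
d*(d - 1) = d^2 - d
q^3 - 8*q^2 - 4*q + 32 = (q - 8)*(q - 2)*(q + 2)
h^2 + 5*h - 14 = (h - 2)*(h + 7)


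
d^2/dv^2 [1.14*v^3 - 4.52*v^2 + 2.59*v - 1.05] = 6.84*v - 9.04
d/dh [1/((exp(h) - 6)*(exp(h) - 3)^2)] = ((6 - exp(h))*(exp(h) - 3) - 2*(exp(h) - 6)^2)*exp(h)/((exp(h) - 6)^3*(exp(h) - 3)^3)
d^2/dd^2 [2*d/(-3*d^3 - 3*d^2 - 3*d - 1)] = 12*(-3*d*(3*d^2 + 2*d + 1)^2 + (3*d^2 + d*(3*d + 1) + 2*d + 1)*(3*d^3 + 3*d^2 + 3*d + 1))/(3*d^3 + 3*d^2 + 3*d + 1)^3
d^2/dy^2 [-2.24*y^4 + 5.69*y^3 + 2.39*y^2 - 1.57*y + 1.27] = -26.88*y^2 + 34.14*y + 4.78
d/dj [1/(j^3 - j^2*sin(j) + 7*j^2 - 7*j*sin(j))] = (j^2*cos(j) - 3*j^2 + 2*j*sin(j) + 7*j*cos(j) - 14*j + 7*sin(j))/(j^2*(j + 7)^2*(j - sin(j))^2)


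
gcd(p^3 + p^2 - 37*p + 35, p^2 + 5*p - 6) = p - 1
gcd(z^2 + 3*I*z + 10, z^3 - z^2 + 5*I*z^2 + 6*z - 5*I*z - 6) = 1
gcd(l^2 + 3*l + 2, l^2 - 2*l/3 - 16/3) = l + 2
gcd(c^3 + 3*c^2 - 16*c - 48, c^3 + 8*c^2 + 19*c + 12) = c^2 + 7*c + 12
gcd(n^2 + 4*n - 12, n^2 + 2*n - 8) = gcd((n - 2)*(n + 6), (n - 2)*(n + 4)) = n - 2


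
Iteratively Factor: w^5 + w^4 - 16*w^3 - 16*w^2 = (w)*(w^4 + w^3 - 16*w^2 - 16*w) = w^2*(w^3 + w^2 - 16*w - 16) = w^2*(w + 1)*(w^2 - 16) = w^2*(w + 1)*(w + 4)*(w - 4)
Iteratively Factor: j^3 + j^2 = (j)*(j^2 + j) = j*(j + 1)*(j)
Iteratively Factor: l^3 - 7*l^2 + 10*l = (l)*(l^2 - 7*l + 10) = l*(l - 2)*(l - 5)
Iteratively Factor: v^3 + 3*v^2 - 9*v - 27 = (v + 3)*(v^2 - 9) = (v + 3)^2*(v - 3)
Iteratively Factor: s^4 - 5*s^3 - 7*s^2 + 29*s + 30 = (s - 3)*(s^3 - 2*s^2 - 13*s - 10) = (s - 3)*(s + 2)*(s^2 - 4*s - 5) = (s - 5)*(s - 3)*(s + 2)*(s + 1)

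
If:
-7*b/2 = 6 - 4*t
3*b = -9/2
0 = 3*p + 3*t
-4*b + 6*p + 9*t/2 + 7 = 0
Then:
No Solution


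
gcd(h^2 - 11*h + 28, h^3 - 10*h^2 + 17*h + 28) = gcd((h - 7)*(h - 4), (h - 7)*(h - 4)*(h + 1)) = h^2 - 11*h + 28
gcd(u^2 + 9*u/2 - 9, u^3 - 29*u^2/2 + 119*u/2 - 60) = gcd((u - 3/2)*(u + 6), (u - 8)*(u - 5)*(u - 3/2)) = u - 3/2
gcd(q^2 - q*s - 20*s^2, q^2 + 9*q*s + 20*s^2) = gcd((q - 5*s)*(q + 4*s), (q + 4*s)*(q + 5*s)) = q + 4*s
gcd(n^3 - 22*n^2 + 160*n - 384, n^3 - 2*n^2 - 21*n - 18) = n - 6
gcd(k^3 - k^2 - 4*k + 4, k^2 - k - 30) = 1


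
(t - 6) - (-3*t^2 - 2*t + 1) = 3*t^2 + 3*t - 7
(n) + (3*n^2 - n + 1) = 3*n^2 + 1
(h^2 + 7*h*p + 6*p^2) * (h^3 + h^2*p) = h^5 + 8*h^4*p + 13*h^3*p^2 + 6*h^2*p^3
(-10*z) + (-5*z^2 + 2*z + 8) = -5*z^2 - 8*z + 8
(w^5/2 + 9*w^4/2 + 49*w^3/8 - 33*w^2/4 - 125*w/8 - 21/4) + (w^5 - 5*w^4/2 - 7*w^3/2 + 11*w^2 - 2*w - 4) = 3*w^5/2 + 2*w^4 + 21*w^3/8 + 11*w^2/4 - 141*w/8 - 37/4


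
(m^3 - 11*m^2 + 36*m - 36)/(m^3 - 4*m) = (m^2 - 9*m + 18)/(m*(m + 2))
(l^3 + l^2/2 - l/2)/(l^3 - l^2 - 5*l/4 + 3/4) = 2*l/(2*l - 3)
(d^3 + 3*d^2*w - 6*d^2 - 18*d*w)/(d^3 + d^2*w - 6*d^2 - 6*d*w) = (d + 3*w)/(d + w)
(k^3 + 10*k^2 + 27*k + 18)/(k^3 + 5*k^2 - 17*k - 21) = (k^2 + 9*k + 18)/(k^2 + 4*k - 21)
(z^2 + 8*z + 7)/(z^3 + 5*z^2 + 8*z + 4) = (z + 7)/(z^2 + 4*z + 4)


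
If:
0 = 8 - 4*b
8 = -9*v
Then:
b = 2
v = -8/9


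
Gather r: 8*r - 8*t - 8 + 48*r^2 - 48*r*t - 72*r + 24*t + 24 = 48*r^2 + r*(-48*t - 64) + 16*t + 16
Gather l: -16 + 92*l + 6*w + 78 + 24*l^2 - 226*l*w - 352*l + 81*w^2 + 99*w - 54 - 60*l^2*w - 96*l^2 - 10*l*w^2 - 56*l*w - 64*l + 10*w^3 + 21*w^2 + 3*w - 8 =l^2*(-60*w - 72) + l*(-10*w^2 - 282*w - 324) + 10*w^3 + 102*w^2 + 108*w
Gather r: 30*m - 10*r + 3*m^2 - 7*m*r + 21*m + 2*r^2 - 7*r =3*m^2 + 51*m + 2*r^2 + r*(-7*m - 17)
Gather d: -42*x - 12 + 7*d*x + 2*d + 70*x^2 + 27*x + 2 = d*(7*x + 2) + 70*x^2 - 15*x - 10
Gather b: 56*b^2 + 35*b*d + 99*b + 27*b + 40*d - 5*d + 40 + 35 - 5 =56*b^2 + b*(35*d + 126) + 35*d + 70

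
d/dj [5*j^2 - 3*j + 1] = 10*j - 3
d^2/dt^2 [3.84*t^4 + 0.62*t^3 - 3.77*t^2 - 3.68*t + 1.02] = 46.08*t^2 + 3.72*t - 7.54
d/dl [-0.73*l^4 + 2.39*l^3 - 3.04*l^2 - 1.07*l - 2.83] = -2.92*l^3 + 7.17*l^2 - 6.08*l - 1.07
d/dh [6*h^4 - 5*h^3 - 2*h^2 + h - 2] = 24*h^3 - 15*h^2 - 4*h + 1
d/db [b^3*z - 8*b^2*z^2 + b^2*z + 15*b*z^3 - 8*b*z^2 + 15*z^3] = z*(3*b^2 - 16*b*z + 2*b + 15*z^2 - 8*z)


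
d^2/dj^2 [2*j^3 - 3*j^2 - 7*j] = 12*j - 6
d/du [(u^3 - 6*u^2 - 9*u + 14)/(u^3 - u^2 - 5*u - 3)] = (5*u^3 + 3*u^2 - 33*u + 97)/(u^5 - 3*u^4 - 6*u^3 + 10*u^2 + 21*u + 9)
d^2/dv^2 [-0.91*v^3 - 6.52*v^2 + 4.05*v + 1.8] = -5.46*v - 13.04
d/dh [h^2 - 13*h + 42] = 2*h - 13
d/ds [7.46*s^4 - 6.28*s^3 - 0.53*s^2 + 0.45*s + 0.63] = 29.84*s^3 - 18.84*s^2 - 1.06*s + 0.45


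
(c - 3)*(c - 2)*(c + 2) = c^3 - 3*c^2 - 4*c + 12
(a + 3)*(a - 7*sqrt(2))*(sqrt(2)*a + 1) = sqrt(2)*a^3 - 13*a^2 + 3*sqrt(2)*a^2 - 39*a - 7*sqrt(2)*a - 21*sqrt(2)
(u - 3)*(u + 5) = u^2 + 2*u - 15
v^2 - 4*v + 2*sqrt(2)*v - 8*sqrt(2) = (v - 4)*(v + 2*sqrt(2))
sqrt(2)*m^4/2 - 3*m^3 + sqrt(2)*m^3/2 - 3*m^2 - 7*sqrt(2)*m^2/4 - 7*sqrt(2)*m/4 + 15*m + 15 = (m - 5*sqrt(2)/2)*(m - 2*sqrt(2))*(m + 3*sqrt(2)/2)*(sqrt(2)*m/2 + sqrt(2)/2)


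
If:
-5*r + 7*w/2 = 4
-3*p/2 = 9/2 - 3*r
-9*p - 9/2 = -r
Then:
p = -6/17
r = 45/34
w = 361/119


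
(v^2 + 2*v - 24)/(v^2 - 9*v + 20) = (v + 6)/(v - 5)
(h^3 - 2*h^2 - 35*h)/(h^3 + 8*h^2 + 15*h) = (h - 7)/(h + 3)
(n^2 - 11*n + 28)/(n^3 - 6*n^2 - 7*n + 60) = (n - 7)/(n^2 - 2*n - 15)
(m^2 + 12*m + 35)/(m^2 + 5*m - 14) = (m + 5)/(m - 2)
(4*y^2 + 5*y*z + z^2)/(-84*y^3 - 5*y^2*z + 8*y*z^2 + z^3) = (-y - z)/(21*y^2 - 4*y*z - z^2)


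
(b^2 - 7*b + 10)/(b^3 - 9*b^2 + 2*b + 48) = (b^2 - 7*b + 10)/(b^3 - 9*b^2 + 2*b + 48)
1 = 1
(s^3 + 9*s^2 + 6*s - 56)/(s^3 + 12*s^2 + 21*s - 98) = (s + 4)/(s + 7)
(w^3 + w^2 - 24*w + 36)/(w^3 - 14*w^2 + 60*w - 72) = (w^2 + 3*w - 18)/(w^2 - 12*w + 36)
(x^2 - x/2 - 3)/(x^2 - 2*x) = (x + 3/2)/x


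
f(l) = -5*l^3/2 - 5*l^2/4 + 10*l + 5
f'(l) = -15*l^2/2 - 5*l/2 + 10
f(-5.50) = 328.12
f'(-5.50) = -203.12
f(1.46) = 9.16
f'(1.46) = -9.64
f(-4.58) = 173.16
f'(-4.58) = -135.87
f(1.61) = 7.43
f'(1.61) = -13.47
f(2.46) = -15.18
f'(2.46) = -41.54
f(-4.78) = 201.68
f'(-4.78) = -149.41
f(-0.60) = -0.91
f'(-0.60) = 8.80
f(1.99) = 0.25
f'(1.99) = -24.68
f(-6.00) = 440.00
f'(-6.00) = -245.00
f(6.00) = -520.00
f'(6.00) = -275.00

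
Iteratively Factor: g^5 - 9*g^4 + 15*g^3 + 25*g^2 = (g)*(g^4 - 9*g^3 + 15*g^2 + 25*g) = g*(g + 1)*(g^3 - 10*g^2 + 25*g) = g^2*(g + 1)*(g^2 - 10*g + 25) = g^2*(g - 5)*(g + 1)*(g - 5)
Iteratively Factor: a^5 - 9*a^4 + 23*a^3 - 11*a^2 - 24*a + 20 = (a - 5)*(a^4 - 4*a^3 + 3*a^2 + 4*a - 4) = (a - 5)*(a - 2)*(a^3 - 2*a^2 - a + 2) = (a - 5)*(a - 2)*(a + 1)*(a^2 - 3*a + 2) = (a - 5)*(a - 2)^2*(a + 1)*(a - 1)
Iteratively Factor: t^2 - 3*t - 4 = (t + 1)*(t - 4)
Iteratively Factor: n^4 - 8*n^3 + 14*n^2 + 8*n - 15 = (n - 3)*(n^3 - 5*n^2 - n + 5) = (n - 3)*(n + 1)*(n^2 - 6*n + 5) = (n - 3)*(n - 1)*(n + 1)*(n - 5)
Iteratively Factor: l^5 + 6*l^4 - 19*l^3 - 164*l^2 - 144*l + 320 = (l + 4)*(l^4 + 2*l^3 - 27*l^2 - 56*l + 80) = (l - 5)*(l + 4)*(l^3 + 7*l^2 + 8*l - 16) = (l - 5)*(l + 4)^2*(l^2 + 3*l - 4) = (l - 5)*(l - 1)*(l + 4)^2*(l + 4)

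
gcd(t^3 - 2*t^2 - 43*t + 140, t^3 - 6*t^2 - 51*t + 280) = t^2 + 2*t - 35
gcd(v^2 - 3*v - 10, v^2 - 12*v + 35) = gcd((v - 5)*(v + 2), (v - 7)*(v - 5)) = v - 5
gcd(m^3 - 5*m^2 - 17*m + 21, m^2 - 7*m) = m - 7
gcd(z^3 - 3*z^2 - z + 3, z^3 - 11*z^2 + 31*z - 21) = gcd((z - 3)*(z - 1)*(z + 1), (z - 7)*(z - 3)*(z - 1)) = z^2 - 4*z + 3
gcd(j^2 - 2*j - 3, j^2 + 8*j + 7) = j + 1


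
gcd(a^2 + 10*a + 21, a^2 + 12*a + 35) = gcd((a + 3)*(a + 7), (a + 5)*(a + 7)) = a + 7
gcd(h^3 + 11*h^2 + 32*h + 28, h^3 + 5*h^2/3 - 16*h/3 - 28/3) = h^2 + 4*h + 4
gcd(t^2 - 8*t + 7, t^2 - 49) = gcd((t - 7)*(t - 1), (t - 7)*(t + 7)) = t - 7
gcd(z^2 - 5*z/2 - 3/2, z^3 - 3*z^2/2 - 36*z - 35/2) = z + 1/2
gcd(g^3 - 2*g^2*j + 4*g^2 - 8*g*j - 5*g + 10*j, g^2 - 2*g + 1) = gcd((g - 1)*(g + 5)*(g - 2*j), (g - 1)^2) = g - 1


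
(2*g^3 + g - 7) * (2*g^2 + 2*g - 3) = 4*g^5 + 4*g^4 - 4*g^3 - 12*g^2 - 17*g + 21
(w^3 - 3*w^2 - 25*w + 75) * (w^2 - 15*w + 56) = w^5 - 18*w^4 + 76*w^3 + 282*w^2 - 2525*w + 4200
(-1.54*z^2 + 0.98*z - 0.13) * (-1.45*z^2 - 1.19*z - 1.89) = 2.233*z^4 + 0.4116*z^3 + 1.9329*z^2 - 1.6975*z + 0.2457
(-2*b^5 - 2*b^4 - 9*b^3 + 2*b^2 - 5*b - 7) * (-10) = 20*b^5 + 20*b^4 + 90*b^3 - 20*b^2 + 50*b + 70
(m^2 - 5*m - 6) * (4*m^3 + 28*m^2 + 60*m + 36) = 4*m^5 + 8*m^4 - 104*m^3 - 432*m^2 - 540*m - 216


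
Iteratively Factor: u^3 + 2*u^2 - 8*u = (u)*(u^2 + 2*u - 8) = u*(u - 2)*(u + 4)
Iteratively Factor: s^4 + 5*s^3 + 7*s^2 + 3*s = (s + 3)*(s^3 + 2*s^2 + s) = (s + 1)*(s + 3)*(s^2 + s) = (s + 1)^2*(s + 3)*(s)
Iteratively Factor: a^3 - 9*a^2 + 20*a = (a - 5)*(a^2 - 4*a) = a*(a - 5)*(a - 4)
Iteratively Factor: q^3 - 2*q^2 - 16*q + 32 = (q - 4)*(q^2 + 2*q - 8) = (q - 4)*(q + 4)*(q - 2)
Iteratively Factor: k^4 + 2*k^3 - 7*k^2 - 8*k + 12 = (k + 2)*(k^3 - 7*k + 6) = (k - 1)*(k + 2)*(k^2 + k - 6) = (k - 1)*(k + 2)*(k + 3)*(k - 2)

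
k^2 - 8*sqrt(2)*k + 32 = (k - 4*sqrt(2))^2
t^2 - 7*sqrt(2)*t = t*(t - 7*sqrt(2))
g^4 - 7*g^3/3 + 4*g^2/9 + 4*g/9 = g*(g - 2)*(g - 2/3)*(g + 1/3)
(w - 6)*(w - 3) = w^2 - 9*w + 18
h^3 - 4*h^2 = h^2*(h - 4)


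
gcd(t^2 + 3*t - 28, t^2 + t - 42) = t + 7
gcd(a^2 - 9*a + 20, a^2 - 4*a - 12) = 1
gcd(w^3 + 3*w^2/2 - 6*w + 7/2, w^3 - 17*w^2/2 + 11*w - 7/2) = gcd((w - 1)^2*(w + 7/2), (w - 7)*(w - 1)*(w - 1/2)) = w - 1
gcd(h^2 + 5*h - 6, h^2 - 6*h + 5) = h - 1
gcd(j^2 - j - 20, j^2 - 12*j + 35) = j - 5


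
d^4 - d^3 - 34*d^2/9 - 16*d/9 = d*(d - 8/3)*(d + 2/3)*(d + 1)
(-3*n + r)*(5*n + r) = -15*n^2 + 2*n*r + r^2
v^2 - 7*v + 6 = (v - 6)*(v - 1)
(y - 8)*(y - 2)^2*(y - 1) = y^4 - 13*y^3 + 48*y^2 - 68*y + 32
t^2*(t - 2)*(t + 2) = t^4 - 4*t^2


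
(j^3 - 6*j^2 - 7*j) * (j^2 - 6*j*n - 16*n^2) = j^5 - 6*j^4*n - 6*j^4 - 16*j^3*n^2 + 36*j^3*n - 7*j^3 + 96*j^2*n^2 + 42*j^2*n + 112*j*n^2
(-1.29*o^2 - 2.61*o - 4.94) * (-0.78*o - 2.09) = 1.0062*o^3 + 4.7319*o^2 + 9.3081*o + 10.3246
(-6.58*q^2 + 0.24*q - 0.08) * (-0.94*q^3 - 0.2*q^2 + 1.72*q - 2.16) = 6.1852*q^5 + 1.0904*q^4 - 11.2904*q^3 + 14.6416*q^2 - 0.656*q + 0.1728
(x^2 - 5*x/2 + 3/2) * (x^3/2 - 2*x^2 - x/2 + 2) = x^5/2 - 13*x^4/4 + 21*x^3/4 + x^2/4 - 23*x/4 + 3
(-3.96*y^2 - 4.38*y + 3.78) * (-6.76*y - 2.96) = 26.7696*y^3 + 41.3304*y^2 - 12.588*y - 11.1888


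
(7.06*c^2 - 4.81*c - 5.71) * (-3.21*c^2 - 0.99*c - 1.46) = -22.6626*c^4 + 8.4507*c^3 + 12.7834*c^2 + 12.6755*c + 8.3366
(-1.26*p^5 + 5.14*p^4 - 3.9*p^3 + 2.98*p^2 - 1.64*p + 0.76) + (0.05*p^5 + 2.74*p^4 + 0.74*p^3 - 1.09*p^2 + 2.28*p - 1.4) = -1.21*p^5 + 7.88*p^4 - 3.16*p^3 + 1.89*p^2 + 0.64*p - 0.64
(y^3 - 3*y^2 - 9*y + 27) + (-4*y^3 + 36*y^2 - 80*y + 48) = -3*y^3 + 33*y^2 - 89*y + 75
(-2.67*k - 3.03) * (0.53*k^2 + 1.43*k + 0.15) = -1.4151*k^3 - 5.424*k^2 - 4.7334*k - 0.4545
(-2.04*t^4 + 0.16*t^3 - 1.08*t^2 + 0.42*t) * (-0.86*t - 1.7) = 1.7544*t^5 + 3.3304*t^4 + 0.6568*t^3 + 1.4748*t^2 - 0.714*t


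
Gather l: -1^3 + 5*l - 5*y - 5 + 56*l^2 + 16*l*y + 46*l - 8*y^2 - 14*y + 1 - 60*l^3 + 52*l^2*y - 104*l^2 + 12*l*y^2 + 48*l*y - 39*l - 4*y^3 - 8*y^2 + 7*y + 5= -60*l^3 + l^2*(52*y - 48) + l*(12*y^2 + 64*y + 12) - 4*y^3 - 16*y^2 - 12*y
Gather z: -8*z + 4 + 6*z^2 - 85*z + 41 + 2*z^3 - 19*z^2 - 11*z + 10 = 2*z^3 - 13*z^2 - 104*z + 55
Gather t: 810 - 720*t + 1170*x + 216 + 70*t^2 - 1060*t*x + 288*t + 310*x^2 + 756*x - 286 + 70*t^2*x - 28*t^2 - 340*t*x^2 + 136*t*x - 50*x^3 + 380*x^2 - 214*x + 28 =t^2*(70*x + 42) + t*(-340*x^2 - 924*x - 432) - 50*x^3 + 690*x^2 + 1712*x + 768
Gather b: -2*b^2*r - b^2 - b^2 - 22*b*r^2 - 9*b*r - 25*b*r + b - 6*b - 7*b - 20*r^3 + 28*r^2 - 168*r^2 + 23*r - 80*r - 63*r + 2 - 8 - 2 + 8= b^2*(-2*r - 2) + b*(-22*r^2 - 34*r - 12) - 20*r^3 - 140*r^2 - 120*r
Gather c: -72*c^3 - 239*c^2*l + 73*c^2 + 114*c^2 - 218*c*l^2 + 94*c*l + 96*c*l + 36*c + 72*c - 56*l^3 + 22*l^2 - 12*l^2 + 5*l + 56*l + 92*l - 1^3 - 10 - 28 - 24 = -72*c^3 + c^2*(187 - 239*l) + c*(-218*l^2 + 190*l + 108) - 56*l^3 + 10*l^2 + 153*l - 63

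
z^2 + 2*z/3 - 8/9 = (z - 2/3)*(z + 4/3)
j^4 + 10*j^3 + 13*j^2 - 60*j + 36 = (j - 1)^2*(j + 6)^2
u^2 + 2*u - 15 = (u - 3)*(u + 5)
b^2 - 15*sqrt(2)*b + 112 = (b - 8*sqrt(2))*(b - 7*sqrt(2))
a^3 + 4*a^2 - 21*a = a*(a - 3)*(a + 7)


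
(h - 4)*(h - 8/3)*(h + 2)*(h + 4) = h^4 - 2*h^3/3 - 64*h^2/3 + 32*h/3 + 256/3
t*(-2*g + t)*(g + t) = -2*g^2*t - g*t^2 + t^3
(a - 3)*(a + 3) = a^2 - 9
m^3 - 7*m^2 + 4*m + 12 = (m - 6)*(m - 2)*(m + 1)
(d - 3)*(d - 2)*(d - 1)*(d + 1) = d^4 - 5*d^3 + 5*d^2 + 5*d - 6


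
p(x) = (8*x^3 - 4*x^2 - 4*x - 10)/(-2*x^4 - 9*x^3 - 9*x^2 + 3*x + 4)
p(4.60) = -0.34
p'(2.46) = -0.10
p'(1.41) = -0.82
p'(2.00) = -0.22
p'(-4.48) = 3.19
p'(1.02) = -3.49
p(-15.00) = 0.38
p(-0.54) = -10.24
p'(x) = (24*x^2 - 8*x - 4)/(-2*x^4 - 9*x^3 - 9*x^2 + 3*x + 4) + (8*x^3 - 4*x^2 - 4*x - 10)*(8*x^3 + 27*x^2 + 18*x - 3)/(-2*x^4 - 9*x^3 - 9*x^2 + 3*x + 4)^2 = 2*(8*x^6 - 8*x^5 - 66*x^4 - 52*x^3 - 111*x^2 - 106*x + 7)/(4*x^8 + 36*x^7 + 117*x^6 + 150*x^5 + 11*x^4 - 126*x^3 - 63*x^2 + 24*x + 16)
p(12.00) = -0.23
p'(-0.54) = 69.65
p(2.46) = -0.30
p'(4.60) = 0.01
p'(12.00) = 0.01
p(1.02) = 0.70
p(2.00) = -0.23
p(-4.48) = 4.25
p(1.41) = 0.03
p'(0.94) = -5.53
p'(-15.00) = 0.04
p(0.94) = 1.05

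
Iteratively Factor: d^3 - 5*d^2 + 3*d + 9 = (d - 3)*(d^2 - 2*d - 3) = (d - 3)*(d + 1)*(d - 3)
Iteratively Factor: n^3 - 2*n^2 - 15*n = (n - 5)*(n^2 + 3*n) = (n - 5)*(n + 3)*(n)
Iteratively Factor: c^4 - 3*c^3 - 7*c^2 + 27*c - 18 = (c + 3)*(c^3 - 6*c^2 + 11*c - 6) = (c - 2)*(c + 3)*(c^2 - 4*c + 3) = (c - 3)*(c - 2)*(c + 3)*(c - 1)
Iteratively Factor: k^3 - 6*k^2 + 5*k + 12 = (k - 4)*(k^2 - 2*k - 3) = (k - 4)*(k + 1)*(k - 3)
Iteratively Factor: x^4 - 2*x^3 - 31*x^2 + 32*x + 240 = (x - 5)*(x^3 + 3*x^2 - 16*x - 48) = (x - 5)*(x + 4)*(x^2 - x - 12) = (x - 5)*(x + 3)*(x + 4)*(x - 4)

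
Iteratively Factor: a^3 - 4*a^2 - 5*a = (a)*(a^2 - 4*a - 5) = a*(a + 1)*(a - 5)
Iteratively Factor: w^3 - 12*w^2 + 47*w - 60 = (w - 3)*(w^2 - 9*w + 20) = (w - 5)*(w - 3)*(w - 4)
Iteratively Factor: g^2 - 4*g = (g)*(g - 4)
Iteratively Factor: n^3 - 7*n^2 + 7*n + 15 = (n - 5)*(n^2 - 2*n - 3) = (n - 5)*(n + 1)*(n - 3)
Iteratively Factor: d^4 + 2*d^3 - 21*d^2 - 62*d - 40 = (d - 5)*(d^3 + 7*d^2 + 14*d + 8) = (d - 5)*(d + 4)*(d^2 + 3*d + 2) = (d - 5)*(d + 1)*(d + 4)*(d + 2)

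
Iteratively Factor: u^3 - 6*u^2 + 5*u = (u)*(u^2 - 6*u + 5) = u*(u - 5)*(u - 1)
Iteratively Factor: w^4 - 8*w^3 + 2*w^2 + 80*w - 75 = (w - 1)*(w^3 - 7*w^2 - 5*w + 75) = (w - 5)*(w - 1)*(w^2 - 2*w - 15) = (w - 5)*(w - 1)*(w + 3)*(w - 5)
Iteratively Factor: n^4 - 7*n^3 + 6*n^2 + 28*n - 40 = (n - 5)*(n^3 - 2*n^2 - 4*n + 8) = (n - 5)*(n - 2)*(n^2 - 4) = (n - 5)*(n - 2)^2*(n + 2)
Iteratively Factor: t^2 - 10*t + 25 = (t - 5)*(t - 5)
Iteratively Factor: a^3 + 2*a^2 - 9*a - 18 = (a + 3)*(a^2 - a - 6) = (a + 2)*(a + 3)*(a - 3)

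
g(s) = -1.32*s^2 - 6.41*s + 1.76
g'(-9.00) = 17.35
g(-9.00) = -47.47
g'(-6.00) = 9.43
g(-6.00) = -7.30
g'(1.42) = -10.16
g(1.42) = -10.00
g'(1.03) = -9.13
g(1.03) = -6.24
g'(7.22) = -25.47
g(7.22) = -113.33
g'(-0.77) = -4.38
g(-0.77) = 5.91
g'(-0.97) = -3.85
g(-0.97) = 6.74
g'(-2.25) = -0.47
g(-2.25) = 9.50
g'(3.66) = -16.07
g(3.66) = -39.38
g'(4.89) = -19.32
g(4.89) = -61.15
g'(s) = -2.64*s - 6.41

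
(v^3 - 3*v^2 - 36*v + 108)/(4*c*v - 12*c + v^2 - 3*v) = (v^2 - 36)/(4*c + v)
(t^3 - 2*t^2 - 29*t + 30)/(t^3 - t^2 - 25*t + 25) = (t - 6)/(t - 5)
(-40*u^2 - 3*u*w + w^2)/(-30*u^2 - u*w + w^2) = (8*u - w)/(6*u - w)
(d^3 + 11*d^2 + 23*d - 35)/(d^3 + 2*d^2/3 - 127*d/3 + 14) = 3*(d^2 + 4*d - 5)/(3*d^2 - 19*d + 6)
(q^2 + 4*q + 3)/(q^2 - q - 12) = (q + 1)/(q - 4)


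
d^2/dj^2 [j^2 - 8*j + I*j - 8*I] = 2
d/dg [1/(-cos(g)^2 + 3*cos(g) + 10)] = (3 - 2*cos(g))*sin(g)/(sin(g)^2 + 3*cos(g) + 9)^2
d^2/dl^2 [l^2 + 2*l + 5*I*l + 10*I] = 2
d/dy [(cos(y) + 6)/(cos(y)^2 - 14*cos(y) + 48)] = (cos(y)^2 + 12*cos(y) - 132)*sin(y)/(cos(y)^2 - 14*cos(y) + 48)^2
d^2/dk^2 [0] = 0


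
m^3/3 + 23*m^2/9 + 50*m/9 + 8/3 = (m/3 + 1)*(m + 2/3)*(m + 4)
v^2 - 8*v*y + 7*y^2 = (v - 7*y)*(v - y)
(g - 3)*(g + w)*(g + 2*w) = g^3 + 3*g^2*w - 3*g^2 + 2*g*w^2 - 9*g*w - 6*w^2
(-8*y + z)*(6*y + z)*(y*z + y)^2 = -48*y^4*z^2 - 96*y^4*z - 48*y^4 - 2*y^3*z^3 - 4*y^3*z^2 - 2*y^3*z + y^2*z^4 + 2*y^2*z^3 + y^2*z^2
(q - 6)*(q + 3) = q^2 - 3*q - 18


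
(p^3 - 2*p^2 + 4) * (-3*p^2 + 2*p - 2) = -3*p^5 + 8*p^4 - 6*p^3 - 8*p^2 + 8*p - 8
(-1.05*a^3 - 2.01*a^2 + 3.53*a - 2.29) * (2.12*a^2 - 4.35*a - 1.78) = -2.226*a^5 + 0.3063*a^4 + 18.0961*a^3 - 16.6325*a^2 + 3.6781*a + 4.0762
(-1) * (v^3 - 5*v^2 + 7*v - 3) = -v^3 + 5*v^2 - 7*v + 3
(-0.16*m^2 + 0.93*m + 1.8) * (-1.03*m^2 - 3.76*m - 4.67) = 0.1648*m^4 - 0.3563*m^3 - 4.6036*m^2 - 11.1111*m - 8.406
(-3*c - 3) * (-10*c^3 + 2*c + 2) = 30*c^4 + 30*c^3 - 6*c^2 - 12*c - 6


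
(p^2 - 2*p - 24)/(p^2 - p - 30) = (p + 4)/(p + 5)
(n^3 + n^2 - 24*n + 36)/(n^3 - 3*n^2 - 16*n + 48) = (n^2 + 4*n - 12)/(n^2 - 16)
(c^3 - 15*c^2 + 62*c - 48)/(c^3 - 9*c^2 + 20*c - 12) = (c - 8)/(c - 2)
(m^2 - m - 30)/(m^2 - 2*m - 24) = (m + 5)/(m + 4)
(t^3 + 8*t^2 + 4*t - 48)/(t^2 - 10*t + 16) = (t^2 + 10*t + 24)/(t - 8)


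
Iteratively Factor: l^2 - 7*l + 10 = (l - 5)*(l - 2)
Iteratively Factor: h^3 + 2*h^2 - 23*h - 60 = (h - 5)*(h^2 + 7*h + 12) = (h - 5)*(h + 3)*(h + 4)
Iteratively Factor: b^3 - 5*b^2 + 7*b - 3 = (b - 1)*(b^2 - 4*b + 3) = (b - 3)*(b - 1)*(b - 1)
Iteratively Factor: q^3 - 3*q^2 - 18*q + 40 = (q - 2)*(q^2 - q - 20) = (q - 5)*(q - 2)*(q + 4)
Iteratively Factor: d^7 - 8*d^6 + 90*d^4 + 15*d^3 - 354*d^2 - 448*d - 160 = (d + 2)*(d^6 - 10*d^5 + 20*d^4 + 50*d^3 - 85*d^2 - 184*d - 80) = (d - 4)*(d + 2)*(d^5 - 6*d^4 - 4*d^3 + 34*d^2 + 51*d + 20) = (d - 4)^2*(d + 2)*(d^4 - 2*d^3 - 12*d^2 - 14*d - 5) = (d - 5)*(d - 4)^2*(d + 2)*(d^3 + 3*d^2 + 3*d + 1) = (d - 5)*(d - 4)^2*(d + 1)*(d + 2)*(d^2 + 2*d + 1) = (d - 5)*(d - 4)^2*(d + 1)^2*(d + 2)*(d + 1)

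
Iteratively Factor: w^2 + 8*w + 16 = (w + 4)*(w + 4)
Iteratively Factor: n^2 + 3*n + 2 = (n + 1)*(n + 2)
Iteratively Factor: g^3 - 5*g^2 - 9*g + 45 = (g + 3)*(g^2 - 8*g + 15) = (g - 5)*(g + 3)*(g - 3)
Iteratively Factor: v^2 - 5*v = (v - 5)*(v)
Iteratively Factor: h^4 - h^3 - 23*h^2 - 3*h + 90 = (h + 3)*(h^3 - 4*h^2 - 11*h + 30) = (h + 3)^2*(h^2 - 7*h + 10) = (h - 5)*(h + 3)^2*(h - 2)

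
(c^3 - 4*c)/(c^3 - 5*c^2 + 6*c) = (c + 2)/(c - 3)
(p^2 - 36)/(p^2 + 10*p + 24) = (p - 6)/(p + 4)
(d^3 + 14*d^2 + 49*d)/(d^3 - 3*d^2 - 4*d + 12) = d*(d^2 + 14*d + 49)/(d^3 - 3*d^2 - 4*d + 12)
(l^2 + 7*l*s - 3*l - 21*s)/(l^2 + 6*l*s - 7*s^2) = (3 - l)/(-l + s)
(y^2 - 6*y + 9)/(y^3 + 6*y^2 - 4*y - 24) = (y^2 - 6*y + 9)/(y^3 + 6*y^2 - 4*y - 24)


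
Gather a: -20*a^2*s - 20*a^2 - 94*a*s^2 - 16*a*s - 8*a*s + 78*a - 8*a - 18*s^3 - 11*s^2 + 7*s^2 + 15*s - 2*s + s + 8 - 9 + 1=a^2*(-20*s - 20) + a*(-94*s^2 - 24*s + 70) - 18*s^3 - 4*s^2 + 14*s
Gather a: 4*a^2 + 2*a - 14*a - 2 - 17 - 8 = 4*a^2 - 12*a - 27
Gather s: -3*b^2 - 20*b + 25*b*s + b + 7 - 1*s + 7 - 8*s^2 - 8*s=-3*b^2 - 19*b - 8*s^2 + s*(25*b - 9) + 14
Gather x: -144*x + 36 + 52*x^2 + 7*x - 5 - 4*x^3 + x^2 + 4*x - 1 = -4*x^3 + 53*x^2 - 133*x + 30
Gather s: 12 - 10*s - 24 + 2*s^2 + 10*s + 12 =2*s^2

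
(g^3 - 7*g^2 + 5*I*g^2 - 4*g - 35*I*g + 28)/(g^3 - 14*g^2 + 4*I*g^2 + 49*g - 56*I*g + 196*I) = (g + I)/(g - 7)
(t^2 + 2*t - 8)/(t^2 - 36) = (t^2 + 2*t - 8)/(t^2 - 36)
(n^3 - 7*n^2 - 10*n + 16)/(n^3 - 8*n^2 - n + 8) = (n + 2)/(n + 1)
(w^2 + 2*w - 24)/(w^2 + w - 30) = (w - 4)/(w - 5)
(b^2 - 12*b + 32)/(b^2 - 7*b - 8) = (b - 4)/(b + 1)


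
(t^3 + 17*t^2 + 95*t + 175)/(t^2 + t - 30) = (t^3 + 17*t^2 + 95*t + 175)/(t^2 + t - 30)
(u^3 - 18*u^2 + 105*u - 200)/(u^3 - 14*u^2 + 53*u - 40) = (u - 5)/(u - 1)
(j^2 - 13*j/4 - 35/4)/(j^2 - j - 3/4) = (-4*j^2 + 13*j + 35)/(-4*j^2 + 4*j + 3)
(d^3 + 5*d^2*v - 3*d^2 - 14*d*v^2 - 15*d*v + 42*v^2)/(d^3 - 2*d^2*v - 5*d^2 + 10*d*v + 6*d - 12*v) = (d + 7*v)/(d - 2)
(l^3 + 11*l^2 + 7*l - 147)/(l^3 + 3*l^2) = (l^3 + 11*l^2 + 7*l - 147)/(l^2*(l + 3))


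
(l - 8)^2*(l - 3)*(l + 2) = l^4 - 17*l^3 + 74*l^2 + 32*l - 384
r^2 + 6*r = r*(r + 6)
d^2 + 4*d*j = d*(d + 4*j)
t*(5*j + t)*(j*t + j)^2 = 5*j^3*t^3 + 10*j^3*t^2 + 5*j^3*t + j^2*t^4 + 2*j^2*t^3 + j^2*t^2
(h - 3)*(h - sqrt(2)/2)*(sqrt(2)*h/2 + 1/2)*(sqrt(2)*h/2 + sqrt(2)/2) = h^4/2 - h^3 - 7*h^2/4 + h/2 + 3/4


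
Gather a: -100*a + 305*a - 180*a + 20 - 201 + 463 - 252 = 25*a + 30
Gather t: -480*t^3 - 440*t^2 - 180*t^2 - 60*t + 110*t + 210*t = -480*t^3 - 620*t^2 + 260*t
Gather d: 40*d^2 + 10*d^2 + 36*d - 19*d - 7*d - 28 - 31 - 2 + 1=50*d^2 + 10*d - 60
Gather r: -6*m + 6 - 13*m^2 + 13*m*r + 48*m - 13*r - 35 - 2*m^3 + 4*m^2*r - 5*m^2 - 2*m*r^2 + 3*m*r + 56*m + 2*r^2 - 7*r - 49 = -2*m^3 - 18*m^2 + 98*m + r^2*(2 - 2*m) + r*(4*m^2 + 16*m - 20) - 78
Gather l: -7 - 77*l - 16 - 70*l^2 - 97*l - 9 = -70*l^2 - 174*l - 32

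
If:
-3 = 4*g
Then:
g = -3/4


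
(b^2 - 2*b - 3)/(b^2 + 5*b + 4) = (b - 3)/(b + 4)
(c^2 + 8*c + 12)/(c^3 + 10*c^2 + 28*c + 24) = 1/(c + 2)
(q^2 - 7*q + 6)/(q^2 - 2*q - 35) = (-q^2 + 7*q - 6)/(-q^2 + 2*q + 35)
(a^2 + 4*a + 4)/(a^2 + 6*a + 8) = (a + 2)/(a + 4)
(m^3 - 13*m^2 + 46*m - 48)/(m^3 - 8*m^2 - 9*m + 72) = (m - 2)/(m + 3)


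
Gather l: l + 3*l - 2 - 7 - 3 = 4*l - 12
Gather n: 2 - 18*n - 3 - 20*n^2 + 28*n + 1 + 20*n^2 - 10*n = 0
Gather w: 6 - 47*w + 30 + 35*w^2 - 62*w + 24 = 35*w^2 - 109*w + 60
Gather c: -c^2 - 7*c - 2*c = -c^2 - 9*c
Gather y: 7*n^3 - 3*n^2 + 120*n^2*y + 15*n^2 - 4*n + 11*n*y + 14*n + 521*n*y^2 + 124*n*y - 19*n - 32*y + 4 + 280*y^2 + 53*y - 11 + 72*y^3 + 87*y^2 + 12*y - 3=7*n^3 + 12*n^2 - 9*n + 72*y^3 + y^2*(521*n + 367) + y*(120*n^2 + 135*n + 33) - 10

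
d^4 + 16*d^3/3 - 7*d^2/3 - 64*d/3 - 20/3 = (d - 2)*(d + 1/3)*(d + 2)*(d + 5)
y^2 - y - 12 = (y - 4)*(y + 3)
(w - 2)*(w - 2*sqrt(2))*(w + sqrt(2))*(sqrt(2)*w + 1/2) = sqrt(2)*w^4 - 2*sqrt(2)*w^3 - 3*w^3/2 - 9*sqrt(2)*w^2/2 + 3*w^2 - 2*w + 9*sqrt(2)*w + 4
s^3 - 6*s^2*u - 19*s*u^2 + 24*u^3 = (s - 8*u)*(s - u)*(s + 3*u)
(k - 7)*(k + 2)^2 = k^3 - 3*k^2 - 24*k - 28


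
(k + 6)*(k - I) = k^2 + 6*k - I*k - 6*I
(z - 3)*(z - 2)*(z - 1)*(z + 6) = z^4 - 25*z^2 + 60*z - 36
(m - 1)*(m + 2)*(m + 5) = m^3 + 6*m^2 + 3*m - 10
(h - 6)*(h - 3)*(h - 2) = h^3 - 11*h^2 + 36*h - 36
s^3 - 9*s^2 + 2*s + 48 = (s - 8)*(s - 3)*(s + 2)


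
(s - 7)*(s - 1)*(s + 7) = s^3 - s^2 - 49*s + 49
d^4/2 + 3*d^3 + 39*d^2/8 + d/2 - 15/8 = (d/2 + 1/2)*(d - 1/2)*(d + 5/2)*(d + 3)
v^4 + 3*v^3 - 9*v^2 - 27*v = v*(v - 3)*(v + 3)^2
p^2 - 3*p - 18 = (p - 6)*(p + 3)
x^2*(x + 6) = x^3 + 6*x^2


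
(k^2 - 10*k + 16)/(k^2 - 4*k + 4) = (k - 8)/(k - 2)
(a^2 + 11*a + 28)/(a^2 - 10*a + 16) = (a^2 + 11*a + 28)/(a^2 - 10*a + 16)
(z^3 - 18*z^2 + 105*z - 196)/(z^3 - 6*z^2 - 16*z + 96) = (z^2 - 14*z + 49)/(z^2 - 2*z - 24)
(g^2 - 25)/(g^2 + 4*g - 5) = (g - 5)/(g - 1)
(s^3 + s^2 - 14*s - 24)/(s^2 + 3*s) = s - 2 - 8/s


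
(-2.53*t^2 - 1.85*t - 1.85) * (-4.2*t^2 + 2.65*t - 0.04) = 10.626*t^4 + 1.0655*t^3 + 2.9687*t^2 - 4.8285*t + 0.074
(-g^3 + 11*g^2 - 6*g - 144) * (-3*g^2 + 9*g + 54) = 3*g^5 - 42*g^4 + 63*g^3 + 972*g^2 - 1620*g - 7776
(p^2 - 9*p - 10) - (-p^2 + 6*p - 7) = 2*p^2 - 15*p - 3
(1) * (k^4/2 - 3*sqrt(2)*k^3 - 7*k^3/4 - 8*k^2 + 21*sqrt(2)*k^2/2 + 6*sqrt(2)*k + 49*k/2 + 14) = k^4/2 - 3*sqrt(2)*k^3 - 7*k^3/4 - 8*k^2 + 21*sqrt(2)*k^2/2 + 6*sqrt(2)*k + 49*k/2 + 14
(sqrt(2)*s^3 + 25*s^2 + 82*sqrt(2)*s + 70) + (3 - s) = sqrt(2)*s^3 + 25*s^2 - s + 82*sqrt(2)*s + 73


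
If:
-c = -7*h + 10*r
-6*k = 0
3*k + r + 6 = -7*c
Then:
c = -r/7 - 6/7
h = 69*r/49 - 6/49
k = 0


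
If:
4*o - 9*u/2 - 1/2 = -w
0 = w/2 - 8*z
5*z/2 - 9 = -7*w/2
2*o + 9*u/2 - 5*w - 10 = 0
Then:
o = 529/156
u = 1211/351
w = 32/13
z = 2/13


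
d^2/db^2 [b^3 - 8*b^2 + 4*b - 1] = 6*b - 16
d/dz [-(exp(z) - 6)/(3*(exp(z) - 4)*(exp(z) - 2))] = (exp(2*z) - 12*exp(z) + 28)*exp(z)/(3*(exp(4*z) - 12*exp(3*z) + 52*exp(2*z) - 96*exp(z) + 64))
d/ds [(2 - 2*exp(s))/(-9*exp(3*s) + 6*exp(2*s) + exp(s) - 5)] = 2*(-(1 - exp(s))*(-27*exp(2*s) + 12*exp(s) + 1) + 9*exp(3*s) - 6*exp(2*s) - exp(s) + 5)*exp(s)/(9*exp(3*s) - 6*exp(2*s) - exp(s) + 5)^2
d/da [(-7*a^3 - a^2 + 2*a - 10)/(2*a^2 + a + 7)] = 2*(-7*a^4 - 7*a^3 - 76*a^2 + 13*a + 12)/(4*a^4 + 4*a^3 + 29*a^2 + 14*a + 49)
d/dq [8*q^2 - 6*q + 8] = 16*q - 6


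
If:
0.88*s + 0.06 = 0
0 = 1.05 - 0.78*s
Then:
No Solution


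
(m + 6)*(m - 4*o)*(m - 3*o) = m^3 - 7*m^2*o + 6*m^2 + 12*m*o^2 - 42*m*o + 72*o^2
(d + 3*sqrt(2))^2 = d^2 + 6*sqrt(2)*d + 18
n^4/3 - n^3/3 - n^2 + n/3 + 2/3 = (n/3 + 1/3)*(n - 2)*(n - 1)*(n + 1)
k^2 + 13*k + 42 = (k + 6)*(k + 7)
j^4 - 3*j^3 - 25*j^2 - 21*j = j*(j - 7)*(j + 1)*(j + 3)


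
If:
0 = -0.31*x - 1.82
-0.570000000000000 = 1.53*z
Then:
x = -5.87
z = -0.37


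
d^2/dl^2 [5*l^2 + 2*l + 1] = 10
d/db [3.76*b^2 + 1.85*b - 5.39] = 7.52*b + 1.85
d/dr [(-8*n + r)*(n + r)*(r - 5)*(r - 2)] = -16*n^2*r + 56*n^2 - 21*n*r^2 + 98*n*r - 70*n + 4*r^3 - 21*r^2 + 20*r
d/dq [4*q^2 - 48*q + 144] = 8*q - 48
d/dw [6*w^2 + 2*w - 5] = 12*w + 2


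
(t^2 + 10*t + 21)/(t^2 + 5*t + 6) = (t + 7)/(t + 2)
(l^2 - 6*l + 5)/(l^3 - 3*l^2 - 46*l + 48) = (l - 5)/(l^2 - 2*l - 48)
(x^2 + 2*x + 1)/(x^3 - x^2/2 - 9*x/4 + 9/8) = 8*(x^2 + 2*x + 1)/(8*x^3 - 4*x^2 - 18*x + 9)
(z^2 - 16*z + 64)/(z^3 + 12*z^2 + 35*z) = (z^2 - 16*z + 64)/(z*(z^2 + 12*z + 35))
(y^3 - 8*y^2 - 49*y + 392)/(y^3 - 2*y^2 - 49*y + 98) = (y - 8)/(y - 2)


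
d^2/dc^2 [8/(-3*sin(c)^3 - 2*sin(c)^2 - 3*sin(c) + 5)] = 8*(81*sin(c)^6 + 66*sin(c)^5 - 74*sin(c)^4 + 57*sin(c)^3 - 29*sin(c)^2 - 111*sin(c) - 38)/(3*sin(c)^3 + 2*sin(c)^2 + 3*sin(c) - 5)^3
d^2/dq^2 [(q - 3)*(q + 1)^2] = 6*q - 2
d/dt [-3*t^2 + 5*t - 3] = 5 - 6*t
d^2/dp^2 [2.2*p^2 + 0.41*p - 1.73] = 4.40000000000000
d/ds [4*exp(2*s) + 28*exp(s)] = (8*exp(s) + 28)*exp(s)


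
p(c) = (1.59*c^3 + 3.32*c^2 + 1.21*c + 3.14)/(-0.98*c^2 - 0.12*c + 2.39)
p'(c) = (1.96*c + 0.12)*(1.59*c^3 + 3.32*c^2 + 1.21*c + 3.14)/(-0.98*c^2 - 0.12*c + 2.39)^2 + (4.77*c^2 + 6.64*c + 1.21)/(-0.98*c^2 - 0.12*c + 2.39)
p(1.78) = -26.68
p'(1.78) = 73.39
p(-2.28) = 0.50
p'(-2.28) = -3.58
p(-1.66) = -27.02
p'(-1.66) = -790.72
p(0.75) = 3.77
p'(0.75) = 8.50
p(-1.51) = 10.12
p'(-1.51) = -79.26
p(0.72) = 3.52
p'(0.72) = 7.72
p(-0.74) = 1.76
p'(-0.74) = -1.77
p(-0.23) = 1.28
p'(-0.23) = -0.21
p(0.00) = 1.31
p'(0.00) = 0.57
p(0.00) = 1.31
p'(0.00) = 0.57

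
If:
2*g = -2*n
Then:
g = -n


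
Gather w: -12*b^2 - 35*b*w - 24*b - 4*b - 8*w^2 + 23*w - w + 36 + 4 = -12*b^2 - 28*b - 8*w^2 + w*(22 - 35*b) + 40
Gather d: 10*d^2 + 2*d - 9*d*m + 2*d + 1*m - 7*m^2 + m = 10*d^2 + d*(4 - 9*m) - 7*m^2 + 2*m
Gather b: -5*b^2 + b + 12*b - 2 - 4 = -5*b^2 + 13*b - 6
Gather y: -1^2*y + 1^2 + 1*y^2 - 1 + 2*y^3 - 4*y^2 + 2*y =2*y^3 - 3*y^2 + y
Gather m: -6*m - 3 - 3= -6*m - 6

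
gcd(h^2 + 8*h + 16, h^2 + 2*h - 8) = h + 4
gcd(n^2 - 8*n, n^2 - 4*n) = n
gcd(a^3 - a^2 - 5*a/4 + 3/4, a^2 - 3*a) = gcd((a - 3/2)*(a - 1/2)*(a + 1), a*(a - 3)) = 1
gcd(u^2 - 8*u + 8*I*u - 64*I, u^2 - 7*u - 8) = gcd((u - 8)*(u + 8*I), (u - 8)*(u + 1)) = u - 8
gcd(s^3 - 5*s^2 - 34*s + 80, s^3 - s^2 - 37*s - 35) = s + 5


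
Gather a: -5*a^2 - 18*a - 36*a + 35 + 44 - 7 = -5*a^2 - 54*a + 72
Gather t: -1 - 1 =-2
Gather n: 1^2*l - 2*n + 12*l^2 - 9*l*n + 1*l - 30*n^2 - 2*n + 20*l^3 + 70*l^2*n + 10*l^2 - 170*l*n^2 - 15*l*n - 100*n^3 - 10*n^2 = 20*l^3 + 22*l^2 + 2*l - 100*n^3 + n^2*(-170*l - 40) + n*(70*l^2 - 24*l - 4)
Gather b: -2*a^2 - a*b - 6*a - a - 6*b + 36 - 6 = -2*a^2 - 7*a + b*(-a - 6) + 30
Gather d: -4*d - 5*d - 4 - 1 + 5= -9*d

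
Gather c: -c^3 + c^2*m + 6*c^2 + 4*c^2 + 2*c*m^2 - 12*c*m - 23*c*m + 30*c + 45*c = -c^3 + c^2*(m + 10) + c*(2*m^2 - 35*m + 75)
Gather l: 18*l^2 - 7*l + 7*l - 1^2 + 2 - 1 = 18*l^2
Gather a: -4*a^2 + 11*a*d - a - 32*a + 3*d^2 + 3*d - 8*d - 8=-4*a^2 + a*(11*d - 33) + 3*d^2 - 5*d - 8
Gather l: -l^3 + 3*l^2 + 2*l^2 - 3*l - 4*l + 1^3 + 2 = -l^3 + 5*l^2 - 7*l + 3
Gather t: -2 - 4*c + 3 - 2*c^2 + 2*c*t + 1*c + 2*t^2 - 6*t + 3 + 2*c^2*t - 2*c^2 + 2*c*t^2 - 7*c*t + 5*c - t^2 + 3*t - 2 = -4*c^2 + 2*c + t^2*(2*c + 1) + t*(2*c^2 - 5*c - 3) + 2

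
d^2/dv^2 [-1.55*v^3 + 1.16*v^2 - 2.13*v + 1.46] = 2.32 - 9.3*v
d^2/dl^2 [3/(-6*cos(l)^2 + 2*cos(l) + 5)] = 6*(-72*sin(l)^4 + 98*sin(l)^2 - 35*cos(l)/2 + 9*cos(3*l)/2 + 8)/(6*sin(l)^2 + 2*cos(l) - 1)^3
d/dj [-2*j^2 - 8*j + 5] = -4*j - 8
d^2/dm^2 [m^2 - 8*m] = 2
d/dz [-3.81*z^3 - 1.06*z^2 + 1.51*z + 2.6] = -11.43*z^2 - 2.12*z + 1.51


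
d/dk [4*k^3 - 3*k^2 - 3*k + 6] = 12*k^2 - 6*k - 3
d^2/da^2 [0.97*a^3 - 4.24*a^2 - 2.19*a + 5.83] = 5.82*a - 8.48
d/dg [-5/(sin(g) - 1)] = 5*cos(g)/(sin(g) - 1)^2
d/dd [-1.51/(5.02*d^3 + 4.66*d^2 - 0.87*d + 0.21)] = (22.7406*d^2 + 14.0732*d - 1.3137)/(5.02*d^3 + 4.66*d^2 - 0.87*d + 0.21)^2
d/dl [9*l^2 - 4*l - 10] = 18*l - 4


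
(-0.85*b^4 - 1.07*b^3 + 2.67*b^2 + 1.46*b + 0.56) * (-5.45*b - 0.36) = 4.6325*b^5 + 6.1375*b^4 - 14.1663*b^3 - 8.9182*b^2 - 3.5776*b - 0.2016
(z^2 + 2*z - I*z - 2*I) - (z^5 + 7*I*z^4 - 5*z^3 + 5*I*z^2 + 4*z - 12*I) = -z^5 - 7*I*z^4 + 5*z^3 + z^2 - 5*I*z^2 - 2*z - I*z + 10*I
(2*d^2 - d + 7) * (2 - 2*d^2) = -4*d^4 + 2*d^3 - 10*d^2 - 2*d + 14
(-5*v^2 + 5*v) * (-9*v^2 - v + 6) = 45*v^4 - 40*v^3 - 35*v^2 + 30*v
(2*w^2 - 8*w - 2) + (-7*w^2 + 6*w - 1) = -5*w^2 - 2*w - 3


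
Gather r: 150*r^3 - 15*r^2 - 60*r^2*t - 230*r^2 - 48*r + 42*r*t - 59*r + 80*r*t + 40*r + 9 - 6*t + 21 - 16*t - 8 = 150*r^3 + r^2*(-60*t - 245) + r*(122*t - 67) - 22*t + 22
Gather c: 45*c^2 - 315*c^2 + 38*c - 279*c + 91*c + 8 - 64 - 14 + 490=-270*c^2 - 150*c + 420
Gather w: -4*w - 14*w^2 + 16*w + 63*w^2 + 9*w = 49*w^2 + 21*w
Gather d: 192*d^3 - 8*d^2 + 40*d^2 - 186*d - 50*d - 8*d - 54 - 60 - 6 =192*d^3 + 32*d^2 - 244*d - 120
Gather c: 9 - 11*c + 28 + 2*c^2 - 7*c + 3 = 2*c^2 - 18*c + 40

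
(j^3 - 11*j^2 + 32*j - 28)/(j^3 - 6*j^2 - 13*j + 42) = (j - 2)/(j + 3)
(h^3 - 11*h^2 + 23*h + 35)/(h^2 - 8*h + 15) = (h^2 - 6*h - 7)/(h - 3)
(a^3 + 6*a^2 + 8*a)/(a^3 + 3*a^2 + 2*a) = (a + 4)/(a + 1)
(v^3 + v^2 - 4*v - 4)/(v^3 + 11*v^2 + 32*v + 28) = (v^2 - v - 2)/(v^2 + 9*v + 14)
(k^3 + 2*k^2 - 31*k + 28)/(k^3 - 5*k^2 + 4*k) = (k + 7)/k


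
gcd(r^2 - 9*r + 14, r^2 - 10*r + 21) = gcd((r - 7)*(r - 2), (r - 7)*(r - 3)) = r - 7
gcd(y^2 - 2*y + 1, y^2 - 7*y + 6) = y - 1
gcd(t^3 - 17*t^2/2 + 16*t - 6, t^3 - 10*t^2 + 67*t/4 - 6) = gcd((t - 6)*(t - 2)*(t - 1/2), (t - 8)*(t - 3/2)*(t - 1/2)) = t - 1/2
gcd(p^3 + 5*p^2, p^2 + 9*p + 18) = 1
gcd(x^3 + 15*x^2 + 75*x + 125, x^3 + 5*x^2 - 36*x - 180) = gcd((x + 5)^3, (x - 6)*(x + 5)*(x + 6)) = x + 5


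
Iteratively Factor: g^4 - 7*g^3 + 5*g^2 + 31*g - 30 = (g - 5)*(g^3 - 2*g^2 - 5*g + 6) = (g - 5)*(g - 1)*(g^2 - g - 6) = (g - 5)*(g - 1)*(g + 2)*(g - 3)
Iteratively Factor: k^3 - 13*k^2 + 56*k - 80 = (k - 5)*(k^2 - 8*k + 16) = (k - 5)*(k - 4)*(k - 4)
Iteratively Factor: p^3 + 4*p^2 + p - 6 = (p + 3)*(p^2 + p - 2) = (p - 1)*(p + 3)*(p + 2)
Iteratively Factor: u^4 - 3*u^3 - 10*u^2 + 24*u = (u)*(u^3 - 3*u^2 - 10*u + 24) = u*(u - 4)*(u^2 + u - 6) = u*(u - 4)*(u + 3)*(u - 2)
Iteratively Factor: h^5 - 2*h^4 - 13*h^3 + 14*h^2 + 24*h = (h + 3)*(h^4 - 5*h^3 + 2*h^2 + 8*h) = (h - 2)*(h + 3)*(h^3 - 3*h^2 - 4*h) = (h - 4)*(h - 2)*(h + 3)*(h^2 + h) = h*(h - 4)*(h - 2)*(h + 3)*(h + 1)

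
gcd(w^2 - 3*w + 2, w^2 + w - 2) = w - 1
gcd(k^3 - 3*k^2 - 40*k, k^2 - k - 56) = k - 8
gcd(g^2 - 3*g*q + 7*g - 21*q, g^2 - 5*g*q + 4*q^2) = 1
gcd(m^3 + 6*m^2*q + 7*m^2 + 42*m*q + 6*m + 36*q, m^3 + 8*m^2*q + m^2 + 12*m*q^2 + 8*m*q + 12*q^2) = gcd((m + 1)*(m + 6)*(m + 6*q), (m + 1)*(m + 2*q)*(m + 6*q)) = m^2 + 6*m*q + m + 6*q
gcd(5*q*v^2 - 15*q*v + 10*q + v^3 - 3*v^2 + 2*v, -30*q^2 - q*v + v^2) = 5*q + v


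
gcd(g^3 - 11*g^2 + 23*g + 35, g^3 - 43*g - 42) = g^2 - 6*g - 7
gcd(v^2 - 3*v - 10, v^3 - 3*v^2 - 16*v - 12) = v + 2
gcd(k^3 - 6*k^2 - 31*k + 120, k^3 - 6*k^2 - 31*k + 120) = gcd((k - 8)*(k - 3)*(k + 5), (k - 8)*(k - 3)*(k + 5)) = k^3 - 6*k^2 - 31*k + 120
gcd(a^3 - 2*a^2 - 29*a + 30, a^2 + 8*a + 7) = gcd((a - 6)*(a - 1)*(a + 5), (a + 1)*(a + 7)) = 1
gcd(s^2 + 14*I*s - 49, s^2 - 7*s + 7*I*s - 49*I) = s + 7*I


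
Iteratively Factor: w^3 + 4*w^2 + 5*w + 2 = (w + 1)*(w^2 + 3*w + 2) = (w + 1)*(w + 2)*(w + 1)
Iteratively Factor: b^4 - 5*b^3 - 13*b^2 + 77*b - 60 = (b - 3)*(b^3 - 2*b^2 - 19*b + 20) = (b - 5)*(b - 3)*(b^2 + 3*b - 4) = (b - 5)*(b - 3)*(b + 4)*(b - 1)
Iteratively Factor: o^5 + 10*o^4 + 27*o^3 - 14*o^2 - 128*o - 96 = (o - 2)*(o^4 + 12*o^3 + 51*o^2 + 88*o + 48) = (o - 2)*(o + 4)*(o^3 + 8*o^2 + 19*o + 12) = (o - 2)*(o + 1)*(o + 4)*(o^2 + 7*o + 12) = (o - 2)*(o + 1)*(o + 4)^2*(o + 3)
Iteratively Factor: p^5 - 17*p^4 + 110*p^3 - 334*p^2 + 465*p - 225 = (p - 5)*(p^4 - 12*p^3 + 50*p^2 - 84*p + 45) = (p - 5)^2*(p^3 - 7*p^2 + 15*p - 9) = (p - 5)^2*(p - 3)*(p^2 - 4*p + 3) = (p - 5)^2*(p - 3)^2*(p - 1)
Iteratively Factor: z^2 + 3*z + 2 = (z + 2)*(z + 1)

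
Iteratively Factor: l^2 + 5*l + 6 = (l + 2)*(l + 3)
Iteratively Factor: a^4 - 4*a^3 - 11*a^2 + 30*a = (a)*(a^3 - 4*a^2 - 11*a + 30) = a*(a - 5)*(a^2 + a - 6) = a*(a - 5)*(a - 2)*(a + 3)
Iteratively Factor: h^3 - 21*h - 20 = (h + 4)*(h^2 - 4*h - 5) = (h - 5)*(h + 4)*(h + 1)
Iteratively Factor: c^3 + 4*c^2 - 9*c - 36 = (c - 3)*(c^2 + 7*c + 12) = (c - 3)*(c + 3)*(c + 4)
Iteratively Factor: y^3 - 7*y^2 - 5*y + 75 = (y + 3)*(y^2 - 10*y + 25) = (y - 5)*(y + 3)*(y - 5)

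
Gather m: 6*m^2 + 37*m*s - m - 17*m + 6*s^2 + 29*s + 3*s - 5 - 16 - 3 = 6*m^2 + m*(37*s - 18) + 6*s^2 + 32*s - 24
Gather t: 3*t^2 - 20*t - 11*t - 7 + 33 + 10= 3*t^2 - 31*t + 36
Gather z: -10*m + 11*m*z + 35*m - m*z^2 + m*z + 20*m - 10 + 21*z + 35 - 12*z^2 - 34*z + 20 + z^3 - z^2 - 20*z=45*m + z^3 + z^2*(-m - 13) + z*(12*m - 33) + 45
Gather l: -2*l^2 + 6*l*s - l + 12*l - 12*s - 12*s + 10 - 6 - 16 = -2*l^2 + l*(6*s + 11) - 24*s - 12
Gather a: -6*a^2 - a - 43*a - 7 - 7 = -6*a^2 - 44*a - 14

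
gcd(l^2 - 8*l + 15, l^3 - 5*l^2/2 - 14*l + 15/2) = l - 5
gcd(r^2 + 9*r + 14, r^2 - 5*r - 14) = r + 2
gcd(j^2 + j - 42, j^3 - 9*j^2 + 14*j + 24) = j - 6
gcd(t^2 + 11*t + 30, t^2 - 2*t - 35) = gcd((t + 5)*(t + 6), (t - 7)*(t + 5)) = t + 5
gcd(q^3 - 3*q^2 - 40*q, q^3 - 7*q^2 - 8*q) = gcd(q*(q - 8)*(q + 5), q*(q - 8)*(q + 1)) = q^2 - 8*q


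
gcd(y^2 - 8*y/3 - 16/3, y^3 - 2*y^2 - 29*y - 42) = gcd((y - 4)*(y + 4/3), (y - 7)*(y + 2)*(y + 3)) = 1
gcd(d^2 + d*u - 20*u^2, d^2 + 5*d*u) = d + 5*u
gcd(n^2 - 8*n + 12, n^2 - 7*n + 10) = n - 2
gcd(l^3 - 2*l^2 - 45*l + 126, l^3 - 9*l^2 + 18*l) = l^2 - 9*l + 18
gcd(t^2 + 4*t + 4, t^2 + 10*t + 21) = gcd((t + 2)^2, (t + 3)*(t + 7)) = 1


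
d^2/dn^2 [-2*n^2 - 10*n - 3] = -4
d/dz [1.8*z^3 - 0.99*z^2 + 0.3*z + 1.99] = 5.4*z^2 - 1.98*z + 0.3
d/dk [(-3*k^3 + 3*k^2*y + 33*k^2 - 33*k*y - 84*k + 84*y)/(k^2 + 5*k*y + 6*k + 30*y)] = 3*((2*k + 5*y + 6)*(k^3 - k^2*y - 11*k^2 + 11*k*y + 28*k - 28*y) + (k^2 + 5*k*y + 6*k + 30*y)*(-3*k^2 + 2*k*y + 22*k - 11*y - 28))/(k^2 + 5*k*y + 6*k + 30*y)^2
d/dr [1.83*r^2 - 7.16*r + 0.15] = 3.66*r - 7.16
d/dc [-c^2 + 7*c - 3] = 7 - 2*c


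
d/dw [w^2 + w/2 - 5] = 2*w + 1/2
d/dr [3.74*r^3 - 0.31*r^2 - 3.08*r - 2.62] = 11.22*r^2 - 0.62*r - 3.08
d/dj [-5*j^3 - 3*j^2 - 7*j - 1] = -15*j^2 - 6*j - 7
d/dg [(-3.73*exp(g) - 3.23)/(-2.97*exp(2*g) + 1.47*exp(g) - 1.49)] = (-11.0781*exp(2*g) - 19.1862*exp(g) + 10.3058)*exp(g)/(8.8209*exp(4*g) - 8.7318*exp(3*g) + 11.0115*exp(2*g) - 4.3806*exp(g) + 2.2201)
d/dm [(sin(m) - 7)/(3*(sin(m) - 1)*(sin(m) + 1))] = (14*sin(m) + cos(m)^2 - 2)/(3*cos(m)^3)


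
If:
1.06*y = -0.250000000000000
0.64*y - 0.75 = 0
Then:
No Solution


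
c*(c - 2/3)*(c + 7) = c^3 + 19*c^2/3 - 14*c/3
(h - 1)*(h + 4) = h^2 + 3*h - 4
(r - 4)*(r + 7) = r^2 + 3*r - 28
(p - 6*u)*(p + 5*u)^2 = p^3 + 4*p^2*u - 35*p*u^2 - 150*u^3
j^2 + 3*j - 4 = (j - 1)*(j + 4)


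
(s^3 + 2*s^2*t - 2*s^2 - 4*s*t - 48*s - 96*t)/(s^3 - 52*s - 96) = (s + 2*t)/(s + 2)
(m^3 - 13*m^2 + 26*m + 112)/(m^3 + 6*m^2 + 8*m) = (m^2 - 15*m + 56)/(m*(m + 4))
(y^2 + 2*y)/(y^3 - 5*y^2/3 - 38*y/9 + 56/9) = 9*y/(9*y^2 - 33*y + 28)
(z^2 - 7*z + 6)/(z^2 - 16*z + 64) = (z^2 - 7*z + 6)/(z^2 - 16*z + 64)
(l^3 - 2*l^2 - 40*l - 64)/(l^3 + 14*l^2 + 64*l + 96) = (l^2 - 6*l - 16)/(l^2 + 10*l + 24)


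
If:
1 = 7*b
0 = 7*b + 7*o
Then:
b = 1/7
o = -1/7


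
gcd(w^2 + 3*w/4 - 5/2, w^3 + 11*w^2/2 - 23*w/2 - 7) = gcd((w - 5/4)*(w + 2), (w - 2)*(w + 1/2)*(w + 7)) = 1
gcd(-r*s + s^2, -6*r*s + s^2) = s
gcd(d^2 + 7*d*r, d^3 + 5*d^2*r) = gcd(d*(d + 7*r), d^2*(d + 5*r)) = d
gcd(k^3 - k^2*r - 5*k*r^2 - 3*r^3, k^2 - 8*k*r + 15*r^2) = -k + 3*r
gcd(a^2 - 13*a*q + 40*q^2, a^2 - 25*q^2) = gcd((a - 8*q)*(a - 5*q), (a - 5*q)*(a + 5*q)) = -a + 5*q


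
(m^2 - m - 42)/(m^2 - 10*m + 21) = (m + 6)/(m - 3)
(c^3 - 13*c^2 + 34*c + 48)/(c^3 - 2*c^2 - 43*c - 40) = (c - 6)/(c + 5)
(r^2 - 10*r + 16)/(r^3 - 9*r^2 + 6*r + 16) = 1/(r + 1)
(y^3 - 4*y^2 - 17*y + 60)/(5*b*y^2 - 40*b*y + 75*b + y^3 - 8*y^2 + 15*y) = (y + 4)/(5*b + y)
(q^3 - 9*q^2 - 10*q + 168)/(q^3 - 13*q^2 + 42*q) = (q + 4)/q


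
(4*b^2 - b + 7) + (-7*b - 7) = 4*b^2 - 8*b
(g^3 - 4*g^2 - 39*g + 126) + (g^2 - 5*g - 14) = g^3 - 3*g^2 - 44*g + 112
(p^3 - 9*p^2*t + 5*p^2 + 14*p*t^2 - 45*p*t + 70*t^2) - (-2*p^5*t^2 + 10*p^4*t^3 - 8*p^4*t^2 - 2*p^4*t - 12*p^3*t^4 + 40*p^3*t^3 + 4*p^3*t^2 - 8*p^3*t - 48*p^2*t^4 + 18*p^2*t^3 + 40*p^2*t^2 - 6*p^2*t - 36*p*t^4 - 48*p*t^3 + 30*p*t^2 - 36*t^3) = 2*p^5*t^2 - 10*p^4*t^3 + 8*p^4*t^2 + 2*p^4*t + 12*p^3*t^4 - 40*p^3*t^3 - 4*p^3*t^2 + 8*p^3*t + p^3 + 48*p^2*t^4 - 18*p^2*t^3 - 40*p^2*t^2 - 3*p^2*t + 5*p^2 + 36*p*t^4 + 48*p*t^3 - 16*p*t^2 - 45*p*t + 36*t^3 + 70*t^2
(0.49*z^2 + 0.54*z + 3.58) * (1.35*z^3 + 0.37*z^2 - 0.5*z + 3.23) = 0.6615*z^5 + 0.9103*z^4 + 4.7878*z^3 + 2.6373*z^2 - 0.0457999999999998*z + 11.5634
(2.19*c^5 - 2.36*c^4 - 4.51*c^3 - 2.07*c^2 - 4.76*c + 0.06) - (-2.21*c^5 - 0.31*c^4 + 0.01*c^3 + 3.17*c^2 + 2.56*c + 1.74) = 4.4*c^5 - 2.05*c^4 - 4.52*c^3 - 5.24*c^2 - 7.32*c - 1.68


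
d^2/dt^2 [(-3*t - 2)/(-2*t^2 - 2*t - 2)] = ((2*t + 1)^2*(3*t + 2) - (9*t + 5)*(t^2 + t + 1))/(t^2 + t + 1)^3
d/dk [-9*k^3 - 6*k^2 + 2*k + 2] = -27*k^2 - 12*k + 2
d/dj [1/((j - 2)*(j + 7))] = (-2*j - 5)/(j^4 + 10*j^3 - 3*j^2 - 140*j + 196)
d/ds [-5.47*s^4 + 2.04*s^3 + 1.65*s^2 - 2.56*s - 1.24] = -21.88*s^3 + 6.12*s^2 + 3.3*s - 2.56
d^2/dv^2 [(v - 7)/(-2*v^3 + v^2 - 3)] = 2*(-4*v^2*(v - 7)*(3*v - 1)^2 + (6*v^2 - 2*v + (v - 7)*(6*v - 1))*(2*v^3 - v^2 + 3))/(2*v^3 - v^2 + 3)^3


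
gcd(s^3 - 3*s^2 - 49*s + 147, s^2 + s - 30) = 1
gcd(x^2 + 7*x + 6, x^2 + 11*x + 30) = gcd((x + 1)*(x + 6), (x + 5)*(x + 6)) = x + 6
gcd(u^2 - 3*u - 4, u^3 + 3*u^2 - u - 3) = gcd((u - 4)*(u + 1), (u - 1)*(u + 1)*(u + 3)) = u + 1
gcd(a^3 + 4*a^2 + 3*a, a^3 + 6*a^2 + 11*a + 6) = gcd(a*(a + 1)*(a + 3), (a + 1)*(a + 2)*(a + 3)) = a^2 + 4*a + 3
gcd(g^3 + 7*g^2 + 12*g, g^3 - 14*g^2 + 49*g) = g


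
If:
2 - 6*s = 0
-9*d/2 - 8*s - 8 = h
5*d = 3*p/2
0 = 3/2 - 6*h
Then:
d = -131/54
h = 1/4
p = -655/81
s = 1/3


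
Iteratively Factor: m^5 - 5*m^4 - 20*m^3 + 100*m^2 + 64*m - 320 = (m + 4)*(m^4 - 9*m^3 + 16*m^2 + 36*m - 80) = (m - 4)*(m + 4)*(m^3 - 5*m^2 - 4*m + 20) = (m - 4)*(m - 2)*(m + 4)*(m^2 - 3*m - 10) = (m - 5)*(m - 4)*(m - 2)*(m + 4)*(m + 2)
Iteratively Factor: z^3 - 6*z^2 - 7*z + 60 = (z - 5)*(z^2 - z - 12) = (z - 5)*(z - 4)*(z + 3)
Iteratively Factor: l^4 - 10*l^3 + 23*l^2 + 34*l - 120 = (l - 5)*(l^3 - 5*l^2 - 2*l + 24) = (l - 5)*(l - 3)*(l^2 - 2*l - 8) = (l - 5)*(l - 3)*(l + 2)*(l - 4)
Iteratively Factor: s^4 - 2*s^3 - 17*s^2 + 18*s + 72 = (s - 4)*(s^3 + 2*s^2 - 9*s - 18) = (s - 4)*(s + 2)*(s^2 - 9) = (s - 4)*(s - 3)*(s + 2)*(s + 3)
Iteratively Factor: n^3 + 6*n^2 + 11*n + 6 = (n + 2)*(n^2 + 4*n + 3) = (n + 1)*(n + 2)*(n + 3)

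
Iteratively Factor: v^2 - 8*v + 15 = (v - 3)*(v - 5)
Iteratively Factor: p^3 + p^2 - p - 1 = (p - 1)*(p^2 + 2*p + 1) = (p - 1)*(p + 1)*(p + 1)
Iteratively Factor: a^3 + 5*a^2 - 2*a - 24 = (a + 4)*(a^2 + a - 6) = (a + 3)*(a + 4)*(a - 2)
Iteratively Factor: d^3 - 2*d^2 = (d)*(d^2 - 2*d) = d^2*(d - 2)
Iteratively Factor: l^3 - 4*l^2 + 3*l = (l - 3)*(l^2 - l) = l*(l - 3)*(l - 1)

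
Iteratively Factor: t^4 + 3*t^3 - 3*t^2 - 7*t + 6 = (t + 3)*(t^3 - 3*t + 2) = (t + 2)*(t + 3)*(t^2 - 2*t + 1) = (t - 1)*(t + 2)*(t + 3)*(t - 1)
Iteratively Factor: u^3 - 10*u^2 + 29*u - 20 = (u - 4)*(u^2 - 6*u + 5) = (u - 4)*(u - 1)*(u - 5)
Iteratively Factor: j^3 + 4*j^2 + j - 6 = (j + 2)*(j^2 + 2*j - 3) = (j - 1)*(j + 2)*(j + 3)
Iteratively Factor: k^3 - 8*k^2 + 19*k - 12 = (k - 4)*(k^2 - 4*k + 3) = (k - 4)*(k - 3)*(k - 1)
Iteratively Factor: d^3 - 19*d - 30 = (d - 5)*(d^2 + 5*d + 6) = (d - 5)*(d + 3)*(d + 2)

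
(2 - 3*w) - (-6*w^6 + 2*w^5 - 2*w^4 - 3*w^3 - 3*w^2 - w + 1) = 6*w^6 - 2*w^5 + 2*w^4 + 3*w^3 + 3*w^2 - 2*w + 1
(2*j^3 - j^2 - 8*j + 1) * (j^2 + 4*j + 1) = 2*j^5 + 7*j^4 - 10*j^3 - 32*j^2 - 4*j + 1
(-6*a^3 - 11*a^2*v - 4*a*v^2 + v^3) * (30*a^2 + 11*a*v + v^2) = -180*a^5 - 396*a^4*v - 247*a^3*v^2 - 25*a^2*v^3 + 7*a*v^4 + v^5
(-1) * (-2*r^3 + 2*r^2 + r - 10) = 2*r^3 - 2*r^2 - r + 10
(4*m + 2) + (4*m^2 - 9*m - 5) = 4*m^2 - 5*m - 3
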